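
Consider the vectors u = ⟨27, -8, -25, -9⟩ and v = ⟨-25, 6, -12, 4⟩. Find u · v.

-459

u · v = 27·(-25) + (-8)·6 + (-25)·(-12) + (-9)·4 = -675 - 48 + 300 - 36 = -459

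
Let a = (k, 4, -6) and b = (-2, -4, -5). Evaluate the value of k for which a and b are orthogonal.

a · b = k·(-2) + 4·(-4) + (-6)·(-5) = 14 - 2k
Set equal to 0: -2k = -14, so k = 7.

7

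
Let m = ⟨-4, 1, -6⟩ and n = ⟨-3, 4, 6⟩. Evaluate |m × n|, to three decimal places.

53.226

i: 1·6 - (-6)·4 = 6 - (-24) = 30
j: (-6)·(-3) - (-4)·6 = 18 - (-24) = 42
k: (-4)·4 - 1·(-3) = -16 - (-3) = -13
m × n = (30, 42, -13)
|m × n| = √(30² + 42² + (-13)²) = √2833 ≈ 53.2259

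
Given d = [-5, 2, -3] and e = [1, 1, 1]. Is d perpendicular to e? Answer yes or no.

d · e = (-5)·1 + 2·1 + (-3)·1 = -5 + 2 - 3 = -6
Nonzero, so the vectors are not orthogonal.

no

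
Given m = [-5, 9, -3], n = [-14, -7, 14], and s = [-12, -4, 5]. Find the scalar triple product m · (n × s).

-903

n × s:
i: (-7)·5 - 14·(-4) = -35 - (-56) = 21
j: 14·(-12) - (-14)·5 = -168 - (-70) = -98
k: (-14)·(-4) - (-7)·(-12) = 56 - 84 = -28
n × s = (21, -98, -28)
m · (n × s) = (-5)·21 + 9·(-98) + (-3)·(-28) = -105 - 882 + 84 = -903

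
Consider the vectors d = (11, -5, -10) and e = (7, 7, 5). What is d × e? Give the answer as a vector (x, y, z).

(45, -125, 112)

i: (-5)·5 - (-10)·7 = -25 - (-70) = 45
j: (-10)·7 - 11·5 = -70 - 55 = -125
k: 11·7 - (-5)·7 = 77 - (-35) = 112
d × e = (45, -125, 112)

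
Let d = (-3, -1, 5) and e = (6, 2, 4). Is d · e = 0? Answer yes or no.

yes

d · e = (-3)·6 + (-1)·2 + 5·4 = -18 - 2 + 20 = 0
Zero, so the vectors are orthogonal.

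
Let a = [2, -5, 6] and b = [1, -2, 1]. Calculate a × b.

(7, 4, 1)

i: (-5)·1 - 6·(-2) = -5 - (-12) = 7
j: 6·1 - 2·1 = 6 - 2 = 4
k: 2·(-2) - (-5)·1 = -4 - (-5) = 1
a × b = (7, 4, 1)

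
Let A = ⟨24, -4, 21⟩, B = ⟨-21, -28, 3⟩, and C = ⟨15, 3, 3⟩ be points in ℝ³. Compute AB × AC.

(558, -648, -531)

AB = (-45, -24, -18)
AC = (-9, 7, -18)
i: (-24)·(-18) - (-18)·7 = 432 - (-126) = 558
j: (-18)·(-9) - (-45)·(-18) = 162 - 810 = -648
k: (-45)·7 - (-24)·(-9) = -315 - 216 = -531
AB × AC = (558, -648, -531)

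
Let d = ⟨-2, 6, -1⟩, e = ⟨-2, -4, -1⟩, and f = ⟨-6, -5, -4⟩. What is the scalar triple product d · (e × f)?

-20

e × f:
i: (-4)·(-4) - (-1)·(-5) = 16 - 5 = 11
j: (-1)·(-6) - (-2)·(-4) = 6 - 8 = -2
k: (-2)·(-5) - (-4)·(-6) = 10 - 24 = -14
e × f = (11, -2, -14)
d · (e × f) = (-2)·11 + 6·(-2) + (-1)·(-14) = -22 - 12 + 14 = -20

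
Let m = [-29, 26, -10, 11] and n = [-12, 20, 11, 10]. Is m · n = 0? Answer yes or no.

m · n = (-29)·(-12) + 26·20 + (-10)·11 + 11·10 = 348 + 520 - 110 + 110 = 868
Nonzero, so the vectors are not orthogonal.

no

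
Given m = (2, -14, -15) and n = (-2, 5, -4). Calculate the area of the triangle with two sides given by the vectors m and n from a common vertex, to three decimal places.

i: (-14)·(-4) - (-15)·5 = 56 - (-75) = 131
j: (-15)·(-2) - 2·(-4) = 30 - (-8) = 38
k: 2·5 - (-14)·(-2) = 10 - 28 = -18
m × n = (131, 38, -18)
|m × n| = √(131² + 38² + (-18)²) = √18929 ≈ 137.5827
area = ½ · 137.5827 ≈ 68.791

68.791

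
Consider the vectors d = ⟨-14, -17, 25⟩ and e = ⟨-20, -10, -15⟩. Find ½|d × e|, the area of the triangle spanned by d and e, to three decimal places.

446.969

i: (-17)·(-15) - 25·(-10) = 255 - (-250) = 505
j: 25·(-20) - (-14)·(-15) = -500 - 210 = -710
k: (-14)·(-10) - (-17)·(-20) = 140 - 340 = -200
d × e = (505, -710, -200)
|d × e| = √(505² + (-710)² + (-200)²) = √799125 ≈ 893.9379
area = ½ · 893.9379 ≈ 446.969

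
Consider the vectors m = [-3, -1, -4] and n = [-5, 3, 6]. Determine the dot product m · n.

-12

m · n = (-3)·(-5) + (-1)·3 + (-4)·6 = 15 - 3 - 24 = -12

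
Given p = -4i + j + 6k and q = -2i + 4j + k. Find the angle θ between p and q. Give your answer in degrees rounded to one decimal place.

57.3

p · q = (-4)·(-2) + 1·4 + 6·1 = 8 + 4 + 6 = 18
|p|² = 16 + 1 + 36 = 53,  |p| = √53 ≈ 7.280110
|q|² = 4 + 16 + 1 = 21,  |q| = √21 ≈ 4.582576
cos θ = 18 / (7.280110 · 4.582576) ≈ 0.53954
θ = arccos(0.53954) ≈ 57.3°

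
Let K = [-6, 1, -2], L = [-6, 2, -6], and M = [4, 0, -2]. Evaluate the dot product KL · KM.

KL = L − K = (0, 1, -4)
KM = M − K = (10, -1, 0)
KL · KM = 0·10 + 1·(-1) + (-4)·0 = 0 - 1 + 0 = -1

-1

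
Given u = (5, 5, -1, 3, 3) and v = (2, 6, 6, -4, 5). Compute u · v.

37

u · v = 5·2 + 5·6 + (-1)·6 + 3·(-4) + 3·5 = 10 + 30 - 6 - 12 + 15 = 37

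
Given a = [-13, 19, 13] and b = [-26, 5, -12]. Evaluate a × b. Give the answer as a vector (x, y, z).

(-293, -494, 429)

i: 19·(-12) - 13·5 = -228 - 65 = -293
j: 13·(-26) - (-13)·(-12) = -338 - 156 = -494
k: (-13)·5 - 19·(-26) = -65 - (-494) = 429
a × b = (-293, -494, 429)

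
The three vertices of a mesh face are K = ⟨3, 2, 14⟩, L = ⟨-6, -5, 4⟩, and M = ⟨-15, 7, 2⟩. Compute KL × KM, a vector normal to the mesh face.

KL = (-9, -7, -10)
KM = (-18, 5, -12)
i: (-7)·(-12) - (-10)·5 = 84 - (-50) = 134
j: (-10)·(-18) - (-9)·(-12) = 180 - 108 = 72
k: (-9)·5 - (-7)·(-18) = -45 - 126 = -171
KL × KM = (134, 72, -171)

(134, 72, -171)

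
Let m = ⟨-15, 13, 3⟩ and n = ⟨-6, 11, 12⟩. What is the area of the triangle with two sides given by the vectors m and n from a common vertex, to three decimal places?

i: 13·12 - 3·11 = 156 - 33 = 123
j: 3·(-6) - (-15)·12 = -18 - (-180) = 162
k: (-15)·11 - 13·(-6) = -165 - (-78) = -87
m × n = (123, 162, -87)
|m × n| = √(123² + 162² + (-87)²) = √48942 ≈ 221.2284
area = ½ · 221.2284 ≈ 110.614

110.614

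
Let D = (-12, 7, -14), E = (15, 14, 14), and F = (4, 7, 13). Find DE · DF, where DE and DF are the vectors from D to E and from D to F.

1188

DE = E − D = (27, 7, 28)
DF = F − D = (16, 0, 27)
DE · DF = 27·16 + 7·0 + 28·27 = 432 + 0 + 756 = 1188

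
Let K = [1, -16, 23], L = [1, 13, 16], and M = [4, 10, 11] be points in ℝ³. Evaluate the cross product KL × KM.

(-166, -21, -87)

KL = (0, 29, -7)
KM = (3, 26, -12)
i: 29·(-12) - (-7)·26 = -348 - (-182) = -166
j: (-7)·3 - 0·(-12) = -21 - 0 = -21
k: 0·26 - 29·3 = 0 - 87 = -87
KL × KM = (-166, -21, -87)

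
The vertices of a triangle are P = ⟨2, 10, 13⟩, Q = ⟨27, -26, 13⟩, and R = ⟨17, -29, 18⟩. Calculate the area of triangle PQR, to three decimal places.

PQ = (25, -36, 0),  PR = (15, -39, 5)
i: (-36)·5 - 0·(-39) = -180 - 0 = -180
j: 0·15 - 25·5 = 0 - 125 = -125
k: 25·(-39) - (-36)·15 = -975 - (-540) = -435
PQ × PR = (-180, -125, -435)
|PQ × PR| = √237250 ≈ 487.0832
area = ½ · 487.0832 ≈ 243.542

243.542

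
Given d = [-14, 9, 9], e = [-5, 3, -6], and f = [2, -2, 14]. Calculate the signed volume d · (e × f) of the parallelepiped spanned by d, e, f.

138

e × f:
i: 3·14 - (-6)·(-2) = 42 - 12 = 30
j: (-6)·2 - (-5)·14 = -12 - (-70) = 58
k: (-5)·(-2) - 3·2 = 10 - 6 = 4
e × f = (30, 58, 4)
d · (e × f) = (-14)·30 + 9·58 + 9·4 = -420 + 522 + 36 = 138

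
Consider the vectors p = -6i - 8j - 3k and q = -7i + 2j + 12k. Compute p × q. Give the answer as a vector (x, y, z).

(-90, 93, -68)

i: (-8)·12 - (-3)·2 = -96 - (-6) = -90
j: (-3)·(-7) - (-6)·12 = 21 - (-72) = 93
k: (-6)·2 - (-8)·(-7) = -12 - 56 = -68
p × q = (-90, 93, -68)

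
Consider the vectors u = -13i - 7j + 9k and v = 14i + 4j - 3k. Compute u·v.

u · v = (-13)·14 + (-7)·4 + 9·(-3) = -182 - 28 - 27 = -237

-237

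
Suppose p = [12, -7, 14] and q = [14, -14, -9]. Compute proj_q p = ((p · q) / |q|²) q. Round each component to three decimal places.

(4.144, -4.144, -2.664)

p · q = 12·14 + (-7)·(-14) + 14·(-9) = 168 + 98 - 126 = 140
|q|² = 196 + 196 + 81 = 473
proj_q p = (140/473) · (14, -14, -9) ≈ (4.144, -4.144, -2.664)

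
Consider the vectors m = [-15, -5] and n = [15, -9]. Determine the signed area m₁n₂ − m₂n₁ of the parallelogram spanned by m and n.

(-15)·(-9) - (-5)·15 = 135 - (-75) = 210

210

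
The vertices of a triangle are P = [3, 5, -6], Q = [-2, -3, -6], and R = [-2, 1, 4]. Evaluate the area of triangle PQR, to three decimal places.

48.218

PQ = (-5, -8, 0),  PR = (-5, -4, 10)
i: (-8)·10 - 0·(-4) = -80 - 0 = -80
j: 0·(-5) - (-5)·10 = 0 - (-50) = 50
k: (-5)·(-4) - (-8)·(-5) = 20 - 40 = -20
PQ × PR = (-80, 50, -20)
|PQ × PR| = √9300 ≈ 96.4365
area = ½ · 96.4365 ≈ 48.218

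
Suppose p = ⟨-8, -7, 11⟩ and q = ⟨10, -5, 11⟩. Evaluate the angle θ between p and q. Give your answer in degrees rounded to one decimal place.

71.5

p · q = (-8)·10 + (-7)·(-5) + 11·11 = -80 + 35 + 121 = 76
|p|² = 64 + 49 + 121 = 234,  |p| = √234 ≈ 15.297059
|q|² = 100 + 25 + 121 = 246,  |q| = √246 ≈ 15.684387
cos θ = 76 / (15.297059 · 15.684387) ≈ 0.31677
θ = arccos(0.31677) ≈ 71.5°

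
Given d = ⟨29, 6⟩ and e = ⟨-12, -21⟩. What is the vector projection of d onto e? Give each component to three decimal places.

(9.723, 17.015)

d · e = 29·(-12) + 6·(-21) = -348 - 126 = -474
|e|² = 144 + 441 = 585
proj_e d = (-474/585) · (-12, -21) ≈ (9.723, 17.015)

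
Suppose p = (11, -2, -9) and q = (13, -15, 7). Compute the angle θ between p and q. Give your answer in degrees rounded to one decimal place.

p · q = 11·13 + (-2)·(-15) + (-9)·7 = 143 + 30 - 63 = 110
|p|² = 121 + 4 + 81 = 206,  |p| = √206 ≈ 14.352700
|q|² = 169 + 225 + 49 = 443,  |q| = √443 ≈ 21.047565
cos θ = 110 / (14.352700 · 21.047565) ≈ 0.36413
θ = arccos(0.36413) ≈ 68.6°

68.6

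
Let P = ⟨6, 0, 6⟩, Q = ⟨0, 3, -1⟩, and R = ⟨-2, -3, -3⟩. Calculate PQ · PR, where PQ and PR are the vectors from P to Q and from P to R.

PQ = Q − P = (-6, 3, -7)
PR = R − P = (-8, -3, -9)
PQ · PR = (-6)·(-8) + 3·(-3) + (-7)·(-9) = 48 - 9 + 63 = 102

102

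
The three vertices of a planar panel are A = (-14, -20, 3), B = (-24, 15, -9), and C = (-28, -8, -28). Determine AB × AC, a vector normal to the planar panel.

(-941, -142, 370)

AB = (-10, 35, -12)
AC = (-14, 12, -31)
i: 35·(-31) - (-12)·12 = -1085 - (-144) = -941
j: (-12)·(-14) - (-10)·(-31) = 168 - 310 = -142
k: (-10)·12 - 35·(-14) = -120 - (-490) = 370
AB × AC = (-941, -142, 370)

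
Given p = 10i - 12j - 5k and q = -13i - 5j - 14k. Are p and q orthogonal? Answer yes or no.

p · q = 10·(-13) + (-12)·(-5) + (-5)·(-14) = -130 + 60 + 70 = 0
Zero, so the vectors are orthogonal.

yes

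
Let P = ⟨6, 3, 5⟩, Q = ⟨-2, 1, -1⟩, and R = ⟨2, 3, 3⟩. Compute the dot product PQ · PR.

PQ = Q − P = (-8, -2, -6)
PR = R − P = (-4, 0, -2)
PQ · PR = (-8)·(-4) + (-2)·0 + (-6)·(-2) = 32 + 0 + 12 = 44

44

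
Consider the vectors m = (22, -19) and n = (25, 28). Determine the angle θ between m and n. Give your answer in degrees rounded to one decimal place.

89.1

m · n = 22·25 + (-19)·28 = 550 - 532 = 18
|m|² = 484 + 361 = 845,  |m| = √845 ≈ 29.068884
|n|² = 625 + 784 = 1409,  |n| = √1409 ≈ 37.536649
cos θ = 18 / (29.068884 · 37.536649) ≈ 0.01650
θ = arccos(0.01650) ≈ 89.1°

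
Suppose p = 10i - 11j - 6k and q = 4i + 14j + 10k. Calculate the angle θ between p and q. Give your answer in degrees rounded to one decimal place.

127.9

p · q = 10·4 + (-11)·14 + (-6)·10 = 40 - 154 - 60 = -174
|p|² = 100 + 121 + 36 = 257,  |p| = √257 ≈ 16.031220
|q|² = 16 + 196 + 100 = 312,  |q| = √312 ≈ 17.663522
cos θ = -174 / (16.031220 · 17.663522) ≈ -0.61448
θ = arccos(-0.61448) ≈ 127.9°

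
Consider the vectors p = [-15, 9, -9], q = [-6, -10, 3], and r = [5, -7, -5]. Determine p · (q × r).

q × r:
i: (-10)·(-5) - 3·(-7) = 50 - (-21) = 71
j: 3·5 - (-6)·(-5) = 15 - 30 = -15
k: (-6)·(-7) - (-10)·5 = 42 - (-50) = 92
q × r = (71, -15, 92)
p · (q × r) = (-15)·71 + 9·(-15) + (-9)·92 = -1065 - 135 - 828 = -2028

-2028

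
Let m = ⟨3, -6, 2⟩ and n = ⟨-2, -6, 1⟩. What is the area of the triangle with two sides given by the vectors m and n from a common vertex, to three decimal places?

i: (-6)·1 - 2·(-6) = -6 - (-12) = 6
j: 2·(-2) - 3·1 = -4 - 3 = -7
k: 3·(-6) - (-6)·(-2) = -18 - 12 = -30
m × n = (6, -7, -30)
|m × n| = √(6² + (-7)² + (-30)²) = √985 ≈ 31.3847
area = ½ · 31.3847 ≈ 15.692

15.692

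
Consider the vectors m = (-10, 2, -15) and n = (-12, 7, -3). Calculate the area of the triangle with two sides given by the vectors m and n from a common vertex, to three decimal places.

92.759

i: 2·(-3) - (-15)·7 = -6 - (-105) = 99
j: (-15)·(-12) - (-10)·(-3) = 180 - 30 = 150
k: (-10)·7 - 2·(-12) = -70 - (-24) = -46
m × n = (99, 150, -46)
|m × n| = √(99² + 150² + (-46)²) = √34417 ≈ 185.5182
area = ½ · 185.5182 ≈ 92.759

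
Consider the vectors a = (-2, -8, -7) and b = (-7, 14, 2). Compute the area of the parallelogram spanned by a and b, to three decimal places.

128.798

i: (-8)·2 - (-7)·14 = -16 - (-98) = 82
j: (-7)·(-7) - (-2)·2 = 49 - (-4) = 53
k: (-2)·14 - (-8)·(-7) = -28 - 56 = -84
a × b = (82, 53, -84)
|a × b| = √(82² + 53² + (-84)²) = √16589 ≈ 128.7983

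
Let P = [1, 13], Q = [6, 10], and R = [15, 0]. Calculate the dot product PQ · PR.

109

PQ = Q − P = (5, -3)
PR = R − P = (14, -13)
PQ · PR = 5·14 + (-3)·(-13) = 70 + 39 = 109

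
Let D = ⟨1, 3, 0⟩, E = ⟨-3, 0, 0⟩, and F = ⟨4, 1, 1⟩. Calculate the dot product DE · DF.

DE = E − D = (-4, -3, 0)
DF = F − D = (3, -2, 1)
DE · DF = (-4)·3 + (-3)·(-2) + 0·1 = -12 + 6 + 0 = -6

-6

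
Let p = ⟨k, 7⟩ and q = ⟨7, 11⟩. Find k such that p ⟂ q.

-11

p · q = k·7 + 7·11 = 77 + 7k
Set equal to 0: 7k = -77, so k = -11.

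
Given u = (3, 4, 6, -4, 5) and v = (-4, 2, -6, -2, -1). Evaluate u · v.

-37

u · v = 3·(-4) + 4·2 + 6·(-6) + (-4)·(-2) + 5·(-1) = -12 + 8 - 36 + 8 - 5 = -37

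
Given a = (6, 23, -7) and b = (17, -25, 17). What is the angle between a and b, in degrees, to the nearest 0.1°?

a · b = 6·17 + 23·(-25) + (-7)·17 = 102 - 575 - 119 = -592
|a|² = 36 + 529 + 49 = 614,  |a| = √614 ≈ 24.779023
|b|² = 289 + 625 + 289 = 1203,  |b| = √1203 ≈ 34.684290
cos θ = -592 / (24.779023 · 34.684290) ≈ -0.68882
θ = arccos(-0.68882) ≈ 133.5°

133.5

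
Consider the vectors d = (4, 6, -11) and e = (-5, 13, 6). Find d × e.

i: 6·6 - (-11)·13 = 36 - (-143) = 179
j: (-11)·(-5) - 4·6 = 55 - 24 = 31
k: 4·13 - 6·(-5) = 52 - (-30) = 82
d × e = (179, 31, 82)

(179, 31, 82)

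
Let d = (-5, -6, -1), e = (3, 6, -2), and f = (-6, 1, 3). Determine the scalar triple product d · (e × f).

e × f:
i: 6·3 - (-2)·1 = 18 - (-2) = 20
j: (-2)·(-6) - 3·3 = 12 - 9 = 3
k: 3·1 - 6·(-6) = 3 - (-36) = 39
e × f = (20, 3, 39)
d · (e × f) = (-5)·20 + (-6)·3 + (-1)·39 = -100 - 18 - 39 = -157

-157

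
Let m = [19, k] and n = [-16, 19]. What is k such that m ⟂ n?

m · n = 19·(-16) + k·19 = -304 + 19k
Set equal to 0: 19k = 304, so k = 16.

16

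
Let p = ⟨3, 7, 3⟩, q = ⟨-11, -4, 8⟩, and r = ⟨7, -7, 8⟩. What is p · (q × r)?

1395

q × r:
i: (-4)·8 - 8·(-7) = -32 - (-56) = 24
j: 8·7 - (-11)·8 = 56 - (-88) = 144
k: (-11)·(-7) - (-4)·7 = 77 - (-28) = 105
q × r = (24, 144, 105)
p · (q × r) = 3·24 + 7·144 + 3·105 = 72 + 1008 + 315 = 1395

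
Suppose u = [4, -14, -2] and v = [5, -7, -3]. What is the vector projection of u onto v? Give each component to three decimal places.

(7.470, -10.458, -4.482)

u · v = 4·5 + (-14)·(-7) + (-2)·(-3) = 20 + 98 + 6 = 124
|v|² = 25 + 49 + 9 = 83
proj_v u = (124/83) · (5, -7, -3) ≈ (7.470, -10.458, -4.482)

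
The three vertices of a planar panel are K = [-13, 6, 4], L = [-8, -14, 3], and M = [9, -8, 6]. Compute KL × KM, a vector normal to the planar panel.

(-54, -32, 370)

KL = (5, -20, -1)
KM = (22, -14, 2)
i: (-20)·2 - (-1)·(-14) = -40 - 14 = -54
j: (-1)·22 - 5·2 = -22 - 10 = -32
k: 5·(-14) - (-20)·22 = -70 - (-440) = 370
KL × KM = (-54, -32, 370)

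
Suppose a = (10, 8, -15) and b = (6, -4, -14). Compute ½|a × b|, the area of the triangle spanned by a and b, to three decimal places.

99.785

i: 8·(-14) - (-15)·(-4) = -112 - 60 = -172
j: (-15)·6 - 10·(-14) = -90 - (-140) = 50
k: 10·(-4) - 8·6 = -40 - 48 = -88
a × b = (-172, 50, -88)
|a × b| = √((-172)² + 50² + (-88)²) = √39828 ≈ 199.5695
area = ½ · 199.5695 ≈ 99.785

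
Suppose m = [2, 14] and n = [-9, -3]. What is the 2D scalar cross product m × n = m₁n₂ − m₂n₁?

120

2·(-3) - 14·(-9) = -6 - (-126) = 120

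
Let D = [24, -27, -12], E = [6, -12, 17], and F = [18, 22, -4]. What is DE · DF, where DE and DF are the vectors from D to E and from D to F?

1075

DE = E − D = (-18, 15, 29)
DF = F − D = (-6, 49, 8)
DE · DF = (-18)·(-6) + 15·49 + 29·8 = 108 + 735 + 232 = 1075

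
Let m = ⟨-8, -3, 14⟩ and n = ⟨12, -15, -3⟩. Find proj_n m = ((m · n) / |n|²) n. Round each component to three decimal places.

(-2.952, 3.690, 0.738)

m · n = (-8)·12 + (-3)·(-15) + 14·(-3) = -96 + 45 - 42 = -93
|n|² = 144 + 225 + 9 = 378
proj_n m = (-93/378) · (12, -15, -3) ≈ (-2.952, 3.690, 0.738)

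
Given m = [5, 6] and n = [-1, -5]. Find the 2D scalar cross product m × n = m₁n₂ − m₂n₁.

-19

5·(-5) - 6·(-1) = -25 - (-6) = -19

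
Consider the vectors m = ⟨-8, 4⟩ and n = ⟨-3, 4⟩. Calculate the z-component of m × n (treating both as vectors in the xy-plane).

(-8)·4 - 4·(-3) = -32 - (-12) = -20

-20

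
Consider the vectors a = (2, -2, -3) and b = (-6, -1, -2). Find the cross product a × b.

i: (-2)·(-2) - (-3)·(-1) = 4 - 3 = 1
j: (-3)·(-6) - 2·(-2) = 18 - (-4) = 22
k: 2·(-1) - (-2)·(-6) = -2 - 12 = -14
a × b = (1, 22, -14)

(1, 22, -14)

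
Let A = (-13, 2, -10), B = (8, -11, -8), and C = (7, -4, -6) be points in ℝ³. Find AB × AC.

AB = (21, -13, 2)
AC = (20, -6, 4)
i: (-13)·4 - 2·(-6) = -52 - (-12) = -40
j: 2·20 - 21·4 = 40 - 84 = -44
k: 21·(-6) - (-13)·20 = -126 - (-260) = 134
AB × AC = (-40, -44, 134)

(-40, -44, 134)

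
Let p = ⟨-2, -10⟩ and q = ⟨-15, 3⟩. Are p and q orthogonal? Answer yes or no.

yes

p · q = (-2)·(-15) + (-10)·3 = 30 - 30 = 0
Zero, so the vectors are orthogonal.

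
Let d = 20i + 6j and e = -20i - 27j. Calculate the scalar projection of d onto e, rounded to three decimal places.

d · e = 20·(-20) + 6·(-27) = -400 - 162 = -562
|e| = √(400 + 729) = √1129 ≈ 33.6006
comp_e d = -562 / √1129 ≈ -16.726

-16.726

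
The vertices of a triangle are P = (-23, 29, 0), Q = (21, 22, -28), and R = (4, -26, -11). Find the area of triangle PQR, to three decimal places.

PQ = (44, -7, -28),  PR = (27, -55, -11)
i: (-7)·(-11) - (-28)·(-55) = 77 - 1540 = -1463
j: (-28)·27 - 44·(-11) = -756 - (-484) = -272
k: 44·(-55) - (-7)·27 = -2420 - (-189) = -2231
PQ × PR = (-1463, -272, -2231)
|PQ × PR| = √7191714 ≈ 2681.7371
area = ½ · 2681.7371 ≈ 1340.869

1340.869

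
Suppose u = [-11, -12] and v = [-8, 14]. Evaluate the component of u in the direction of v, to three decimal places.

u · v = (-11)·(-8) + (-12)·14 = 88 - 168 = -80
|v| = √(64 + 196) = √260 ≈ 16.1245
comp_v u = -80 / √260 ≈ -4.961

-4.961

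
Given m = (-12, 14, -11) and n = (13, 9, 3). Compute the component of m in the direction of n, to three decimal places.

m · n = (-12)·13 + 14·9 + (-11)·3 = -156 + 126 - 33 = -63
|n| = √(169 + 81 + 9) = √259 ≈ 16.0935
comp_n m = -63 / √259 ≈ -3.915

-3.915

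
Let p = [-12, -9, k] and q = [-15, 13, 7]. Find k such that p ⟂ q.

-9

p · q = (-12)·(-15) + (-9)·13 + k·7 = 63 + 7k
Set equal to 0: 7k = -63, so k = -9.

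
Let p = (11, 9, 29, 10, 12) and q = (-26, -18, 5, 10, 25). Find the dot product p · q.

p · q = 11·(-26) + 9·(-18) + 29·5 + 10·10 + 12·25 = -286 - 162 + 145 + 100 + 300 = 97

97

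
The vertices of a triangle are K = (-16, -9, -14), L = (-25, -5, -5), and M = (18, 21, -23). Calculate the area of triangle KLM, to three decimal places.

277.982

KL = (-9, 4, 9),  KM = (34, 30, -9)
i: 4·(-9) - 9·30 = -36 - 270 = -306
j: 9·34 - (-9)·(-9) = 306 - 81 = 225
k: (-9)·30 - 4·34 = -270 - 136 = -406
KL × KM = (-306, 225, -406)
|KL × KM| = √309097 ≈ 555.9649
area = ½ · 555.9649 ≈ 277.982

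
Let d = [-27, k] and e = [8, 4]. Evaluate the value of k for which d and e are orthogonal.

d · e = (-27)·8 + k·4 = -216 + 4k
Set equal to 0: 4k = 216, so k = 54.

54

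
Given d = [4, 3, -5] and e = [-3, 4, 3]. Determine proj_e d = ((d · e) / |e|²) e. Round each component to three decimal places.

d · e = 4·(-3) + 3·4 + (-5)·3 = -12 + 12 - 15 = -15
|e|² = 9 + 16 + 9 = 34
proj_e d = (-15/34) · (-3, 4, 3) ≈ (1.324, -1.765, -1.324)

(1.324, -1.765, -1.324)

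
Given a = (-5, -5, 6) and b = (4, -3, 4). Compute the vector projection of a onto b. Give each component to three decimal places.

a · b = (-5)·4 + (-5)·(-3) + 6·4 = -20 + 15 + 24 = 19
|b|² = 16 + 9 + 16 = 41
proj_b a = (19/41) · (4, -3, 4) ≈ (1.854, -1.390, 1.854)

(1.854, -1.390, 1.854)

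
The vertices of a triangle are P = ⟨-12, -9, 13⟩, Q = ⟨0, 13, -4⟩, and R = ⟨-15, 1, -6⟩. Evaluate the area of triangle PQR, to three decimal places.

PQ = (12, 22, -17),  PR = (-3, 10, -19)
i: 22·(-19) - (-17)·10 = -418 - (-170) = -248
j: (-17)·(-3) - 12·(-19) = 51 - (-228) = 279
k: 12·10 - 22·(-3) = 120 - (-66) = 186
PQ × PR = (-248, 279, 186)
|PQ × PR| = √173941 ≈ 417.0623
area = ½ · 417.0623 ≈ 208.531

208.531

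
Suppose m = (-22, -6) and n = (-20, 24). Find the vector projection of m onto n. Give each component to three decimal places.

m · n = (-22)·(-20) + (-6)·24 = 440 - 144 = 296
|n|² = 400 + 576 = 976
proj_n m = (296/976) · (-20, 24) ≈ (-6.066, 7.279)

(-6.066, 7.279)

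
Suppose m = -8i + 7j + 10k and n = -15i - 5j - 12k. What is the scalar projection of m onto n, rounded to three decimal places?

-1.763

m · n = (-8)·(-15) + 7·(-5) + 10·(-12) = 120 - 35 - 120 = -35
|n| = √(225 + 25 + 144) = √394 ≈ 19.8494
comp_n m = -35 / √394 ≈ -1.763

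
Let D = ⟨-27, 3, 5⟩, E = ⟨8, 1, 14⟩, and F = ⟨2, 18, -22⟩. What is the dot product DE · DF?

DE = E − D = (35, -2, 9)
DF = F − D = (29, 15, -27)
DE · DF = 35·29 + (-2)·15 + 9·(-27) = 1015 - 30 - 243 = 742

742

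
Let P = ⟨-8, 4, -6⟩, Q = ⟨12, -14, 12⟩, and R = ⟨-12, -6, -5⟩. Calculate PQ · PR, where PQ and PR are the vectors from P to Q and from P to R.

PQ = Q − P = (20, -18, 18)
PR = R − P = (-4, -10, 1)
PQ · PR = 20·(-4) + (-18)·(-10) + 18·1 = -80 + 180 + 18 = 118

118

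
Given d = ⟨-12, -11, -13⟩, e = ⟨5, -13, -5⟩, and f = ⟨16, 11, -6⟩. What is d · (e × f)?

-4465

e × f:
i: (-13)·(-6) - (-5)·11 = 78 - (-55) = 133
j: (-5)·16 - 5·(-6) = -80 - (-30) = -50
k: 5·11 - (-13)·16 = 55 - (-208) = 263
e × f = (133, -50, 263)
d · (e × f) = (-12)·133 + (-11)·(-50) + (-13)·263 = -1596 + 550 - 3419 = -4465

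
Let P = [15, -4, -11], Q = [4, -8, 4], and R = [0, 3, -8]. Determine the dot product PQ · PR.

PQ = Q − P = (-11, -4, 15)
PR = R − P = (-15, 7, 3)
PQ · PR = (-11)·(-15) + (-4)·7 + 15·3 = 165 - 28 + 45 = 182

182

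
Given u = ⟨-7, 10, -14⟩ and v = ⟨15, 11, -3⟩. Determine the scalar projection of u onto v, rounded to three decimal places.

u · v = (-7)·15 + 10·11 + (-14)·(-3) = -105 + 110 + 42 = 47
|v| = √(225 + 121 + 9) = √355 ≈ 18.8414
comp_v u = 47 / √355 ≈ 2.495

2.495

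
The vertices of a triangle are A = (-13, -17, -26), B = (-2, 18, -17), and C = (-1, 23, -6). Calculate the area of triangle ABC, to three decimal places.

179.265

AB = (11, 35, 9),  AC = (12, 40, 20)
i: 35·20 - 9·40 = 700 - 360 = 340
j: 9·12 - 11·20 = 108 - 220 = -112
k: 11·40 - 35·12 = 440 - 420 = 20
AB × AC = (340, -112, 20)
|AB × AC| = √128544 ≈ 358.5303
area = ½ · 358.5303 ≈ 179.265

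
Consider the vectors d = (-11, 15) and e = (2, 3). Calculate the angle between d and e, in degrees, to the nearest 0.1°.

69.9

d · e = (-11)·2 + 15·3 = -22 + 45 = 23
|d|² = 121 + 225 = 346,  |d| = √346 ≈ 18.601075
|e|² = 4 + 9 = 13,  |e| = √13 ≈ 3.605551
cos θ = 23 / (18.601075 · 3.605551) ≈ 0.34294
θ = arccos(0.34294) ≈ 69.9°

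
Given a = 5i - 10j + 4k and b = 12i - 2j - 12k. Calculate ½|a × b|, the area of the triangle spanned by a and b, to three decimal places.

i: (-10)·(-12) - 4·(-2) = 120 - (-8) = 128
j: 4·12 - 5·(-12) = 48 - (-60) = 108
k: 5·(-2) - (-10)·12 = -10 - (-120) = 110
a × b = (128, 108, 110)
|a × b| = √(128² + 108² + 110²) = √40148 ≈ 200.3697
area = ½ · 200.3697 ≈ 100.185

100.185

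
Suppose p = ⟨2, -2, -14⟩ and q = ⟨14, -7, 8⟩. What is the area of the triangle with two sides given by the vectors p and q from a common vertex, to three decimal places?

120.557

i: (-2)·8 - (-14)·(-7) = -16 - 98 = -114
j: (-14)·14 - 2·8 = -196 - 16 = -212
k: 2·(-7) - (-2)·14 = -14 - (-28) = 14
p × q = (-114, -212, 14)
|p × q| = √((-114)² + (-212)² + 14²) = √58136 ≈ 241.1141
area = ½ · 241.1141 ≈ 120.557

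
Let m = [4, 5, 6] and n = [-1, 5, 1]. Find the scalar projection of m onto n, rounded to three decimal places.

5.196

m · n = 4·(-1) + 5·5 + 6·1 = -4 + 25 + 6 = 27
|n| = √(1 + 25 + 1) = √27 ≈ 5.1962
comp_n m = 27 / √27 ≈ 5.196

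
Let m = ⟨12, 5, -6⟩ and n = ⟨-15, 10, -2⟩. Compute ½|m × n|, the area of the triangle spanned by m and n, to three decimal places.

115.673

i: 5·(-2) - (-6)·10 = -10 - (-60) = 50
j: (-6)·(-15) - 12·(-2) = 90 - (-24) = 114
k: 12·10 - 5·(-15) = 120 - (-75) = 195
m × n = (50, 114, 195)
|m × n| = √(50² + 114² + 195²) = √53521 ≈ 231.3461
area = ½ · 231.3461 ≈ 115.673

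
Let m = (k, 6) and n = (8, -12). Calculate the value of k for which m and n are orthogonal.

9

m · n = k·8 + 6·(-12) = -72 + 8k
Set equal to 0: 8k = 72, so k = 9.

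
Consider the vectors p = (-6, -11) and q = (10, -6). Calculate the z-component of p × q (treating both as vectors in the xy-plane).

146

(-6)·(-6) - (-11)·10 = 36 - (-110) = 146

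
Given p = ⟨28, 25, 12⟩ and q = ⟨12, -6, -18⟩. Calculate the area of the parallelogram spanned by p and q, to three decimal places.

i: 25·(-18) - 12·(-6) = -450 - (-72) = -378
j: 12·12 - 28·(-18) = 144 - (-504) = 648
k: 28·(-6) - 25·12 = -168 - 300 = -468
p × q = (-378, 648, -468)
|p × q| = √((-378)² + 648² + (-468)²) = √781812 ≈ 884.2013

884.201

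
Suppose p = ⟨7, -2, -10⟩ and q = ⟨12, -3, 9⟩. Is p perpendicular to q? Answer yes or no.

yes

p · q = 7·12 + (-2)·(-3) + (-10)·9 = 84 + 6 - 90 = 0
Zero, so the vectors are orthogonal.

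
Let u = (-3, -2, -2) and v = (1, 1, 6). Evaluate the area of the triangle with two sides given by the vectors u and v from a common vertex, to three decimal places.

9.447

i: (-2)·6 - (-2)·1 = -12 - (-2) = -10
j: (-2)·1 - (-3)·6 = -2 - (-18) = 16
k: (-3)·1 - (-2)·1 = -3 - (-2) = -1
u × v = (-10, 16, -1)
|u × v| = √((-10)² + 16² + (-1)²) = √357 ≈ 18.8944
area = ½ · 18.8944 ≈ 9.447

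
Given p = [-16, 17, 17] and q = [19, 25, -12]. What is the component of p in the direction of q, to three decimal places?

p · q = (-16)·19 + 17·25 + 17·(-12) = -304 + 425 - 204 = -83
|q| = √(361 + 625 + 144) = √1130 ≈ 33.6155
comp_q p = -83 / √1130 ≈ -2.469

-2.469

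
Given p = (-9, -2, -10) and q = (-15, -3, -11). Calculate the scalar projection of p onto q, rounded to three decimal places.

p · q = (-9)·(-15) + (-2)·(-3) + (-10)·(-11) = 135 + 6 + 110 = 251
|q| = √(225 + 9 + 121) = √355 ≈ 18.8414
comp_q p = 251 / √355 ≈ 13.322

13.322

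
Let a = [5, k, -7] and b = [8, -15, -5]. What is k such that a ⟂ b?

5

a · b = 5·8 + k·(-15) + (-7)·(-5) = 75 - 15k
Set equal to 0: -15k = -75, so k = 5.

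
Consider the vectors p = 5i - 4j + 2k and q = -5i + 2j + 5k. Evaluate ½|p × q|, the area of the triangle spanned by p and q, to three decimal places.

i: (-4)·5 - 2·2 = -20 - 4 = -24
j: 2·(-5) - 5·5 = -10 - 25 = -35
k: 5·2 - (-4)·(-5) = 10 - 20 = -10
p × q = (-24, -35, -10)
|p × q| = √((-24)² + (-35)² + (-10)²) = √1901 ≈ 43.6005
area = ½ · 43.6005 ≈ 21.800

21.800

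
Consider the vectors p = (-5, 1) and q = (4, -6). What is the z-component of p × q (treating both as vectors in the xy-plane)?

(-5)·(-6) - 1·4 = 30 - 4 = 26

26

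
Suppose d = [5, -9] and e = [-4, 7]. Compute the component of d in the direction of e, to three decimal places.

d · e = 5·(-4) + (-9)·7 = -20 - 63 = -83
|e| = √(16 + 49) = √65 ≈ 8.0623
comp_e d = -83 / √65 ≈ -10.295

-10.295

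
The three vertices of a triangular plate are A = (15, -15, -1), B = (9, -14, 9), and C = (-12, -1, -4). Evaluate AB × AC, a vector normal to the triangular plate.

AB = (-6, 1, 10)
AC = (-27, 14, -3)
i: 1·(-3) - 10·14 = -3 - 140 = -143
j: 10·(-27) - (-6)·(-3) = -270 - 18 = -288
k: (-6)·14 - 1·(-27) = -84 - (-27) = -57
AB × AC = (-143, -288, -57)

(-143, -288, -57)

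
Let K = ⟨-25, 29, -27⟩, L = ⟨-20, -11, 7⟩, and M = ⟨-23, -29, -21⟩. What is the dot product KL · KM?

KL = L − K = (5, -40, 34)
KM = M − K = (2, -58, 6)
KL · KM = 5·2 + (-40)·(-58) + 34·6 = 10 + 2320 + 204 = 2534

2534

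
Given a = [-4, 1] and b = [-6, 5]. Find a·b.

29

a · b = (-4)·(-6) + 1·5 = 24 + 5 = 29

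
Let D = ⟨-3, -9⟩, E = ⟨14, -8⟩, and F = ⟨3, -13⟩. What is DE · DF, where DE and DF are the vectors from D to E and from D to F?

98

DE = E − D = (17, 1)
DF = F − D = (6, -4)
DE · DF = 17·6 + 1·(-4) = 102 - 4 = 98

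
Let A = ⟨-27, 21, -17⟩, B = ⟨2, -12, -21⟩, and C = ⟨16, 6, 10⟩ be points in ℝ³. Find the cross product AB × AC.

AB = (29, -33, -4)
AC = (43, -15, 27)
i: (-33)·27 - (-4)·(-15) = -891 - 60 = -951
j: (-4)·43 - 29·27 = -172 - 783 = -955
k: 29·(-15) - (-33)·43 = -435 - (-1419) = 984
AB × AC = (-951, -955, 984)

(-951, -955, 984)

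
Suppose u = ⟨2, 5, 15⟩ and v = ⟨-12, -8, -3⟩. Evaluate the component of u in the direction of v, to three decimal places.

-7.399

u · v = 2·(-12) + 5·(-8) + 15·(-3) = -24 - 40 - 45 = -109
|v| = √(144 + 64 + 9) = √217 ≈ 14.7309
comp_v u = -109 / √217 ≈ -7.399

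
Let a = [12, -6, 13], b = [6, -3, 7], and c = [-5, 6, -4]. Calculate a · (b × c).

b × c:
i: (-3)·(-4) - 7·6 = 12 - 42 = -30
j: 7·(-5) - 6·(-4) = -35 - (-24) = -11
k: 6·6 - (-3)·(-5) = 36 - 15 = 21
b × c = (-30, -11, 21)
a · (b × c) = 12·(-30) + (-6)·(-11) + 13·21 = -360 + 66 + 273 = -21

-21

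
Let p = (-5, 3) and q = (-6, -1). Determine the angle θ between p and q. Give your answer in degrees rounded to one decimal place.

40.4

p · q = (-5)·(-6) + 3·(-1) = 30 - 3 = 27
|p|² = 25 + 9 = 34,  |p| = √34 ≈ 5.830952
|q|² = 36 + 1 = 37,  |q| = √37 ≈ 6.082763
cos θ = 27 / (5.830952 · 6.082763) ≈ 0.76124
θ = arccos(0.76124) ≈ 40.4°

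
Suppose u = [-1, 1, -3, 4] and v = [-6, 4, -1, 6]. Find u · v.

37

u · v = (-1)·(-6) + 1·4 + (-3)·(-1) + 4·6 = 6 + 4 + 3 + 24 = 37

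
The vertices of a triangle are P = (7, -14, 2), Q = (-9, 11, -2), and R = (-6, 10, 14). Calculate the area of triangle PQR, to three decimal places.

234.432

PQ = (-16, 25, -4),  PR = (-13, 24, 12)
i: 25·12 - (-4)·24 = 300 - (-96) = 396
j: (-4)·(-13) - (-16)·12 = 52 - (-192) = 244
k: (-16)·24 - 25·(-13) = -384 - (-325) = -59
PQ × PR = (396, 244, -59)
|PQ × PR| = √219833 ≈ 468.8635
area = ½ · 468.8635 ≈ 234.432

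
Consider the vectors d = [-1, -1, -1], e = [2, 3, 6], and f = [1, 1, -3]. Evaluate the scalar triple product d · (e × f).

4

e × f:
i: 3·(-3) - 6·1 = -9 - 6 = -15
j: 6·1 - 2·(-3) = 6 - (-6) = 12
k: 2·1 - 3·1 = 2 - 3 = -1
e × f = (-15, 12, -1)
d · (e × f) = (-1)·(-15) + (-1)·12 + (-1)·(-1) = 15 - 12 + 1 = 4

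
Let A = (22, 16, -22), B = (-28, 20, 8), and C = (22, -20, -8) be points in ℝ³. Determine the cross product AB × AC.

AB = (-50, 4, 30)
AC = (0, -36, 14)
i: 4·14 - 30·(-36) = 56 - (-1080) = 1136
j: 30·0 - (-50)·14 = 0 - (-700) = 700
k: (-50)·(-36) - 4·0 = 1800 - 0 = 1800
AB × AC = (1136, 700, 1800)

(1136, 700, 1800)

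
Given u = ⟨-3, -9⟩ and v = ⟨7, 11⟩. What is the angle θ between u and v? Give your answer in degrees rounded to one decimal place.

166.0

u · v = (-3)·7 + (-9)·11 = -21 - 99 = -120
|u|² = 9 + 81 = 90,  |u| = √90 ≈ 9.486833
|v|² = 49 + 121 = 170,  |v| = √170 ≈ 13.038405
cos θ = -120 / (9.486833 · 13.038405) ≈ -0.97014
θ = arccos(-0.97014) ≈ 166.0°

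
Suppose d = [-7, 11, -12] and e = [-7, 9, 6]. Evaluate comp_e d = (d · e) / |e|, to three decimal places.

d · e = (-7)·(-7) + 11·9 + (-12)·6 = 49 + 99 - 72 = 76
|e| = √(49 + 81 + 36) = √166 ≈ 12.8841
comp_e d = 76 / √166 ≈ 5.899

5.899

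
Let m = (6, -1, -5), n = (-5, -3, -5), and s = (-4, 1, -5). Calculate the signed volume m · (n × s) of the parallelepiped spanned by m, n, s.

210

n × s:
i: (-3)·(-5) - (-5)·1 = 15 - (-5) = 20
j: (-5)·(-4) - (-5)·(-5) = 20 - 25 = -5
k: (-5)·1 - (-3)·(-4) = -5 - 12 = -17
n × s = (20, -5, -17)
m · (n × s) = 6·20 + (-1)·(-5) + (-5)·(-17) = 120 + 5 + 85 = 210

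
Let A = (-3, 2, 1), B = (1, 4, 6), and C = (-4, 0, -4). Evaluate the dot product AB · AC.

-33

AB = B − A = (4, 2, 5)
AC = C − A = (-1, -2, -5)
AB · AC = 4·(-1) + 2·(-2) + 5·(-5) = -4 - 4 - 25 = -33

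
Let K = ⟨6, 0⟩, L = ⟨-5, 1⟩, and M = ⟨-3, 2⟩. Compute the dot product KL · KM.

101

KL = L − K = (-11, 1)
KM = M − K = (-9, 2)
KL · KM = (-11)·(-9) + 1·2 = 99 + 2 = 101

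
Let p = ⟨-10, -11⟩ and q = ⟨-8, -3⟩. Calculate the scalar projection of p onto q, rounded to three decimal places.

13.226

p · q = (-10)·(-8) + (-11)·(-3) = 80 + 33 = 113
|q| = √(64 + 9) = √73 ≈ 8.5440
comp_q p = 113 / √73 ≈ 13.226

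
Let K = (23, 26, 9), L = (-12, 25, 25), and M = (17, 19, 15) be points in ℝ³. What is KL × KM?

KL = (-35, -1, 16)
KM = (-6, -7, 6)
i: (-1)·6 - 16·(-7) = -6 - (-112) = 106
j: 16·(-6) - (-35)·6 = -96 - (-210) = 114
k: (-35)·(-7) - (-1)·(-6) = 245 - 6 = 239
KL × KM = (106, 114, 239)

(106, 114, 239)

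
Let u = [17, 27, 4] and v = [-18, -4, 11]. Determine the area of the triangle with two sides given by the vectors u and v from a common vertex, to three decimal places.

i: 27·11 - 4·(-4) = 297 - (-16) = 313
j: 4·(-18) - 17·11 = -72 - 187 = -259
k: 17·(-4) - 27·(-18) = -68 - (-486) = 418
u × v = (313, -259, 418)
|u × v| = √(313² + (-259)² + 418²) = √339774 ≈ 582.9014
area = ½ · 582.9014 ≈ 291.451

291.451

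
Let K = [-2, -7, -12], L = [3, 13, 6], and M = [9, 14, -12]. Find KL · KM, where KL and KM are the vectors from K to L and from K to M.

KL = L − K = (5, 20, 18)
KM = M − K = (11, 21, 0)
KL · KM = 5·11 + 20·21 + 18·0 = 55 + 420 + 0 = 475

475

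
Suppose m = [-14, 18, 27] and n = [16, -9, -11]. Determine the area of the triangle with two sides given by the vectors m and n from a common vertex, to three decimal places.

162.445

i: 18·(-11) - 27·(-9) = -198 - (-243) = 45
j: 27·16 - (-14)·(-11) = 432 - 154 = 278
k: (-14)·(-9) - 18·16 = 126 - 288 = -162
m × n = (45, 278, -162)
|m × n| = √(45² + 278² + (-162)²) = √105553 ≈ 324.8892
area = ½ · 324.8892 ≈ 162.445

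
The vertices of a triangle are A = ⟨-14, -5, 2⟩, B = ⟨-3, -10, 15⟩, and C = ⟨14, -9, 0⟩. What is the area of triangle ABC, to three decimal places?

201.281

AB = (11, -5, 13),  AC = (28, -4, -2)
i: (-5)·(-2) - 13·(-4) = 10 - (-52) = 62
j: 13·28 - 11·(-2) = 364 - (-22) = 386
k: 11·(-4) - (-5)·28 = -44 - (-140) = 96
AB × AC = (62, 386, 96)
|AB × AC| = √162056 ≈ 402.5618
area = ½ · 402.5618 ≈ 201.281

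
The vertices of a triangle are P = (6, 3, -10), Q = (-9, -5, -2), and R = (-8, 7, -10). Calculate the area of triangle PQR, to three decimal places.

103.865

PQ = (-15, -8, 8),  PR = (-14, 4, 0)
i: (-8)·0 - 8·4 = 0 - 32 = -32
j: 8·(-14) - (-15)·0 = -112 - 0 = -112
k: (-15)·4 - (-8)·(-14) = -60 - 112 = -172
PQ × PR = (-32, -112, -172)
|PQ × PR| = √43152 ≈ 207.7306
area = ½ · 207.7306 ≈ 103.865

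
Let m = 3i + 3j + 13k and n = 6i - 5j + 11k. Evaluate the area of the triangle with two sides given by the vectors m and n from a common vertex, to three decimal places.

i: 3·11 - 13·(-5) = 33 - (-65) = 98
j: 13·6 - 3·11 = 78 - 33 = 45
k: 3·(-5) - 3·6 = -15 - 18 = -33
m × n = (98, 45, -33)
|m × n| = √(98² + 45² + (-33)²) = √12718 ≈ 112.7741
area = ½ · 112.7741 ≈ 56.387

56.387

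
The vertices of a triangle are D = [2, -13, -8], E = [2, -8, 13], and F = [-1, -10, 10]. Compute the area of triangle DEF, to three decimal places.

35.082

DE = (0, 5, 21),  DF = (-3, 3, 18)
i: 5·18 - 21·3 = 90 - 63 = 27
j: 21·(-3) - 0·18 = -63 - 0 = -63
k: 0·3 - 5·(-3) = 0 - (-15) = 15
DE × DF = (27, -63, 15)
|DE × DF| = √4923 ≈ 70.1641
area = ½ · 70.1641 ≈ 35.082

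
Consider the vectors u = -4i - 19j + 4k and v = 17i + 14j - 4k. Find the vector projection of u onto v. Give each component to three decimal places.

u · v = (-4)·17 + (-19)·14 + 4·(-4) = -68 - 266 - 16 = -350
|v|² = 289 + 196 + 16 = 501
proj_v u = (-350/501) · (17, 14, -4) ≈ (-11.876, -9.780, 2.794)

(-11.876, -9.780, 2.794)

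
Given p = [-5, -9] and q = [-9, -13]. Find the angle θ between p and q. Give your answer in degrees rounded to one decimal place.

p · q = (-5)·(-9) + (-9)·(-13) = 45 + 117 = 162
|p|² = 25 + 81 = 106,  |p| = √106 ≈ 10.295630
|q|² = 81 + 169 = 250,  |q| = √250 ≈ 15.811388
cos θ = 162 / (10.295630 · 15.811388) ≈ 0.99516
θ = arccos(0.99516) ≈ 5.6°

5.6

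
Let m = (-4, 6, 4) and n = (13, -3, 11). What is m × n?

i: 6·11 - 4·(-3) = 66 - (-12) = 78
j: 4·13 - (-4)·11 = 52 - (-44) = 96
k: (-4)·(-3) - 6·13 = 12 - 78 = -66
m × n = (78, 96, -66)

(78, 96, -66)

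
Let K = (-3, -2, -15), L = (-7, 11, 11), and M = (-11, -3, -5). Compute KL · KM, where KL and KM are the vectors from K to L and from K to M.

279

KL = L − K = (-4, 13, 26)
KM = M − K = (-8, -1, 10)
KL · KM = (-4)·(-8) + 13·(-1) + 26·10 = 32 - 13 + 260 = 279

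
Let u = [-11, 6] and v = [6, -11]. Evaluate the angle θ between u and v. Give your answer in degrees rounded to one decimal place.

147.2

u · v = (-11)·6 + 6·(-11) = -66 - 66 = -132
|u|² = 121 + 36 = 157,  |u| = √157 ≈ 12.529964
|v|² = 36 + 121 = 157,  |v| = √157 ≈ 12.529964
cos θ = -132 / (12.529964 · 12.529964) ≈ -0.84076
θ = arccos(-0.84076) ≈ 147.2°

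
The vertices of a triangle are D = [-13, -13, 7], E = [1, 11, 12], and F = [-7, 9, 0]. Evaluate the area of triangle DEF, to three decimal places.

DE = (14, 24, 5),  DF = (6, 22, -7)
i: 24·(-7) - 5·22 = -168 - 110 = -278
j: 5·6 - 14·(-7) = 30 - (-98) = 128
k: 14·22 - 24·6 = 308 - 144 = 164
DE × DF = (-278, 128, 164)
|DE × DF| = √120564 ≈ 347.2233
area = ½ · 347.2233 ≈ 173.612

173.612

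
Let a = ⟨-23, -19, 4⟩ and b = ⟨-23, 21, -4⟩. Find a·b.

a · b = (-23)·(-23) + (-19)·21 + 4·(-4) = 529 - 399 - 16 = 114

114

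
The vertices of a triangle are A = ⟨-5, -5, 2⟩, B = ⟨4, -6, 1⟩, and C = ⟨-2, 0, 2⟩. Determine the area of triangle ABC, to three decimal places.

AB = (9, -1, -1),  AC = (3, 5, 0)
i: (-1)·0 - (-1)·5 = 0 - (-5) = 5
j: (-1)·3 - 9·0 = -3 - 0 = -3
k: 9·5 - (-1)·3 = 45 - (-3) = 48
AB × AC = (5, -3, 48)
|AB × AC| = √2338 ≈ 48.3529
area = ½ · 48.3529 ≈ 24.176

24.176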